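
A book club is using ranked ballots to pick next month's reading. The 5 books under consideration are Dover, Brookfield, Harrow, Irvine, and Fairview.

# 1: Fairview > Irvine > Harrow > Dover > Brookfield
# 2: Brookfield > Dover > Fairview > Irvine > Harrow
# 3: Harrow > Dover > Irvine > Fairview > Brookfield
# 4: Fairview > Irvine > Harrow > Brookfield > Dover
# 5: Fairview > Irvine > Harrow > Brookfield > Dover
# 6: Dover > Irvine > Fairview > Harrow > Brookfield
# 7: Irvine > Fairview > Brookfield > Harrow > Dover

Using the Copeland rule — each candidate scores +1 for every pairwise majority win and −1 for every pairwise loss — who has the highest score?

Pairwise results:
  Dover vs Brookfield: Brookfield wins 4–3.
  Dover vs Harrow: Harrow wins 5–2.
  Dover vs Irvine: Irvine wins 4–3.
  Dover vs Fairview: Fairview wins 4–3.
  Brookfield vs Harrow: Harrow wins 5–2.
  Brookfield vs Irvine: Irvine wins 6–1.
  Brookfield vs Fairview: Fairview wins 6–1.
  Harrow vs Irvine: Irvine wins 6–1.
  Harrow vs Fairview: Fairview wins 6–1.
  Irvine vs Fairview: Fairview wins 4–3.
Copeland scores (wins − losses):
  Dover: 0 − 4 = -4
  Brookfield: 1 − 3 = -2
  Harrow: 2 − 2 = 0
  Irvine: 3 − 1 = 2
  Fairview: 4 − 0 = 4
Fairview has the best Copeland score.

Fairview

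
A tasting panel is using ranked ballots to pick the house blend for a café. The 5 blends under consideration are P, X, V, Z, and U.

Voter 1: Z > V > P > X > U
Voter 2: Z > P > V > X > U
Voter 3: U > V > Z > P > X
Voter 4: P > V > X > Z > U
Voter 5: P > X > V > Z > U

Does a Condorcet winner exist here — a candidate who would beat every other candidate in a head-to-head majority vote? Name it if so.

Head-to-head results (5 voters total):
P vs X: P wins 5–0.
P vs V: P wins 3–2.
P vs Z: Z wins 3–2.
P vs U: P wins 4–1.
X vs V: V wins 4–1.
X vs Z: Z wins 3–2.
X vs U: X wins 4–1.
V vs Z: V wins 3–2.
V vs U: V wins 4–1.
Z vs U: Z wins 4–1.
No candidate beats all others: P beats V beats Z beats P, a majority cycle.

None — there is no Condorcet winner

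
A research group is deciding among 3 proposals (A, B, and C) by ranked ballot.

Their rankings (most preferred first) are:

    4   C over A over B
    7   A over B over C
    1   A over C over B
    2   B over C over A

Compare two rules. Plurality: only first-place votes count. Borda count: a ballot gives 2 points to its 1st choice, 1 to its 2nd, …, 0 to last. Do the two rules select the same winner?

Yes

Plurality first-place counts: A 8, B 2, C 4 → A.
Borda totals: A 20, B 11, C 11 → A.
The two rules agree on A.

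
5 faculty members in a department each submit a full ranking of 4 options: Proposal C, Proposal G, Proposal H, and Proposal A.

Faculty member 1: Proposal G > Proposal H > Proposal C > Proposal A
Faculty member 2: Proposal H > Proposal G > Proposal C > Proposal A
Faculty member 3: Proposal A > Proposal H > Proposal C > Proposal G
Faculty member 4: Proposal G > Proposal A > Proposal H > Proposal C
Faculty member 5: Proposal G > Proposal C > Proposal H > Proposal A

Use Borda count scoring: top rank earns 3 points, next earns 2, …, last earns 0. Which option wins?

Proposal G

Borda scores:
  Proposal C: 1 + 1 + 1 + 0 + 2 = 5
  Proposal G: 3 + 2 + 0 + 3 + 3 = 11
  Proposal H: 2 + 3 + 2 + 1 + 1 = 9
  Proposal A: 0 + 0 + 3 + 2 + 0 = 5
Proposal G has the highest total.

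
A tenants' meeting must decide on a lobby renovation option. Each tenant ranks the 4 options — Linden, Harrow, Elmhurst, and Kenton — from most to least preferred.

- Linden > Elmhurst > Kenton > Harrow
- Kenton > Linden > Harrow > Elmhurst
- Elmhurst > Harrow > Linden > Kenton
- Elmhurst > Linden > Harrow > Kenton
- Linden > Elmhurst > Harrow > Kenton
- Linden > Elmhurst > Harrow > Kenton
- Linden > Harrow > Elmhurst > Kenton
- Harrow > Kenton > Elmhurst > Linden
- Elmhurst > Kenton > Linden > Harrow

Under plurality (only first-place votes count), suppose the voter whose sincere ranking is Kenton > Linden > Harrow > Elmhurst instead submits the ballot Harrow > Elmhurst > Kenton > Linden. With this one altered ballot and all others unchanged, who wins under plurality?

First-place totals with the altered ballot: Linden 4, Harrow 2, Elmhurst 3, Kenton 0.
The winner is unchanged: still Linden.

Linden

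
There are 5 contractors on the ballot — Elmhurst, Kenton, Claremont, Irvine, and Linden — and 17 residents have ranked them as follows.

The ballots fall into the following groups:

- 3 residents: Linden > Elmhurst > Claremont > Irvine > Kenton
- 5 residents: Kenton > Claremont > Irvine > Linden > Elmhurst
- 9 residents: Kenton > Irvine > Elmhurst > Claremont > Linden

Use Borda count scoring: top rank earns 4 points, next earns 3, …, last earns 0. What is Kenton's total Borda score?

56

Borda scores:
  Elmhurst: 3·3 + 5·0 + 9·2 = 27
  Kenton: 3·0 + 5·4 + 9·4 = 56
  Claremont: 3·2 + 5·3 + 9·1 = 30
  Irvine: 3·1 + 5·2 + 9·3 = 40
  Linden: 3·4 + 5·1 + 9·0 = 17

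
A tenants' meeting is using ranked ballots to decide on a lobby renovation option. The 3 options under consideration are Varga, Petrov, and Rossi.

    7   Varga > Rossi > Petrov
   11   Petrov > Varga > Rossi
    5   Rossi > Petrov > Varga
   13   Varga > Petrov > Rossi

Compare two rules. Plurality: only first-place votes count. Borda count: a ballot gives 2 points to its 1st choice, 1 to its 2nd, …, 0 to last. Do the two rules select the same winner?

Yes

Plurality first-place counts: Varga 20, Petrov 11, Rossi 5 → Varga.
Borda totals: Varga 51, Petrov 40, Rossi 17 → Varga.
The two rules agree on Varga.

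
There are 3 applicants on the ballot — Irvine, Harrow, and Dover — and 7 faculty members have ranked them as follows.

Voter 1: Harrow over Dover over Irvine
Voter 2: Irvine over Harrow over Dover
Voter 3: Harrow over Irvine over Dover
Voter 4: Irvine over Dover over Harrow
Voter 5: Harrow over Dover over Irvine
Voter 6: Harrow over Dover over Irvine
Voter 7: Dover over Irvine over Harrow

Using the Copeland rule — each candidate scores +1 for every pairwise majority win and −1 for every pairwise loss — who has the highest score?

Harrow

Pairwise results:
  Irvine vs Harrow: Harrow wins 4–3.
  Irvine vs Dover: Dover wins 4–3.
  Harrow vs Dover: Harrow wins 5–2.
Copeland scores (wins − losses):
  Irvine: 0 − 2 = -2
  Harrow: 2 − 0 = 2
  Dover: 1 − 1 = 0
Harrow has the best Copeland score.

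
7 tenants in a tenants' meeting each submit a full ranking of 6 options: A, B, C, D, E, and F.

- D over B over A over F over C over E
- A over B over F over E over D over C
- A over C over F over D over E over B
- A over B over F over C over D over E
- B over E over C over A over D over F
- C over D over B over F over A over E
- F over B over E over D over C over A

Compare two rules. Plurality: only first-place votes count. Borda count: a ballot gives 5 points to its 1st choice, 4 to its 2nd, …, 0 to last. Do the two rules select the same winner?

Plurality first-place counts: A 3, B 1, C 1, D 1, E 0, F 1 → A.
Borda totals: A 21, B 24, C 16, D 16, E 10, F 18 → B.
The two rules disagree: plurality picks A, Borda picks B.

No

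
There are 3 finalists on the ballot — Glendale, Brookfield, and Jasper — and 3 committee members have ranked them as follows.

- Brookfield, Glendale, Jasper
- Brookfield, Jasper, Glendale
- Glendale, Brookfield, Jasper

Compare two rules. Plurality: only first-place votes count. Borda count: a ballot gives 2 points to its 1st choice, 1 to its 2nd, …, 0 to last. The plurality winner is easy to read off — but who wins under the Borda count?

Brookfield

Plurality first-place counts: Glendale 1, Brookfield 2, Jasper 0 → Brookfield.
Borda totals: Glendale 3, Brookfield 5, Jasper 1 → Brookfield.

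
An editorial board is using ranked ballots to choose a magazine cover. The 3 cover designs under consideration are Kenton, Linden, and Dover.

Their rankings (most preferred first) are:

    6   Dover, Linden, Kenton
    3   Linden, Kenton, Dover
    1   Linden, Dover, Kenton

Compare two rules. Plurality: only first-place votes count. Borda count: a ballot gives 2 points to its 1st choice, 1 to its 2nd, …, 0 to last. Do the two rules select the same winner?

Plurality first-place counts: Kenton 0, Linden 4, Dover 6 → Dover.
Borda totals: Kenton 3, Linden 14, Dover 13 → Linden.
The two rules disagree: plurality picks Dover, Borda picks Linden.

No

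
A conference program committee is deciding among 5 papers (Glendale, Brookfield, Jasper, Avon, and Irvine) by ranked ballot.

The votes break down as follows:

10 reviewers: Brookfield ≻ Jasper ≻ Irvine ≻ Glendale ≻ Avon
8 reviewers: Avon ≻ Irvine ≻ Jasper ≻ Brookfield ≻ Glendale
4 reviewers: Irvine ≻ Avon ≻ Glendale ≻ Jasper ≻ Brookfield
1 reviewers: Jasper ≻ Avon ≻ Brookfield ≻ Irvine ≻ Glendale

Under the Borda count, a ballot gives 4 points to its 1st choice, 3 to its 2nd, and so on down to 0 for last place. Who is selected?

Irvine

Borda scores:
  Glendale: 10·1 + 8·0 + 4·2 + 0 = 18
  Brookfield: 10·4 + 8·1 + 4·0 + 2 = 50
  Jasper: 10·3 + 8·2 + 4·1 + 4 = 54
  Avon: 10·0 + 8·4 + 4·3 + 3 = 47
  Irvine: 10·2 + 8·3 + 4·4 + 1 = 61
Irvine has the highest total.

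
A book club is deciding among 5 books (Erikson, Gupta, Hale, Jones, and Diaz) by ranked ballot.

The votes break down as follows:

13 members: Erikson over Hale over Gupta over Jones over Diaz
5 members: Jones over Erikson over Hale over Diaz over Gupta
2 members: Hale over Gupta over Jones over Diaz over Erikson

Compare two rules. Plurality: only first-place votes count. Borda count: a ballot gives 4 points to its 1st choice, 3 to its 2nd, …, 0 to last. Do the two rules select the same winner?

Plurality first-place counts: Erikson 13, Gupta 0, Hale 2, Jones 5, Diaz 0 → Erikson.
Borda totals: Erikson 67, Gupta 32, Hale 57, Jones 37, Diaz 7 → Erikson.
The two rules agree on Erikson.

Yes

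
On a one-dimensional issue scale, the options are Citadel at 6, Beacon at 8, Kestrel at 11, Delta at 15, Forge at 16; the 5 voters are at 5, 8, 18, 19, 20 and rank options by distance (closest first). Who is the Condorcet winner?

Forge

With single-peaked preferences on a line, the Condorcet winner is the candidate closest to the median voter.
The median voter (position 18) is closest to Forge at 16.
Check: Forge vs Citadel — voters closer to Forge: 3 of 5.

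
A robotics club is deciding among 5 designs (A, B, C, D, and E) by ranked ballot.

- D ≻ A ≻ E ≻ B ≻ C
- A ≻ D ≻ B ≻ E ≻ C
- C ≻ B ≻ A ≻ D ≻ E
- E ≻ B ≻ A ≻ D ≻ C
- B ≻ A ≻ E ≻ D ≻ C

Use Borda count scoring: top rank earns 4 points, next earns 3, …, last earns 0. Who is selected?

A

Borda scores:
  A: 3 + 4 + 2 + 2 + 3 = 14
  B: 1 + 2 + 3 + 3 + 4 = 13
  C: 0 + 0 + 4 + 0 + 0 = 4
  D: 4 + 3 + 1 + 1 + 1 = 10
  E: 2 + 1 + 0 + 4 + 2 = 9
A has the highest total.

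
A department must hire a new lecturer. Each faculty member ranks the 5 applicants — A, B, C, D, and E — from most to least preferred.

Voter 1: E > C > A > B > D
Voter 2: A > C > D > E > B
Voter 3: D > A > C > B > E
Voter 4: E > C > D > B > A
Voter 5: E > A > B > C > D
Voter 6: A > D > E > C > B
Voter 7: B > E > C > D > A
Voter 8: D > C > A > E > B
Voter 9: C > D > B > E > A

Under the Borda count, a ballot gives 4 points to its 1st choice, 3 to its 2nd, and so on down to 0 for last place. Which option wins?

Borda scores:
  A: 2 + 4 + 3 + 0 + 3 + 4 + 0 + 2 + 0 = 18
  B: 1 + 0 + 1 + 1 + 2 + 0 + 4 + 0 + 2 = 11
  C: 3 + 3 + 2 + 3 + 1 + 1 + 2 + 3 + 4 = 22
  D: 0 + 2 + 4 + 2 + 0 + 3 + 1 + 4 + 3 = 19
  E: 4 + 1 + 0 + 4 + 4 + 2 + 3 + 1 + 1 = 20
C has the highest total.

C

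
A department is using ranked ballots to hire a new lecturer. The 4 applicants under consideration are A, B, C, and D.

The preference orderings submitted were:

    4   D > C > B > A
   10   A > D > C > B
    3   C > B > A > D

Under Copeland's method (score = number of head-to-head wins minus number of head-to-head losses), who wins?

Pairwise results:
  A vs B: A wins 10–7.
  A vs C: A wins 10–7.
  A vs D: A wins 13–4.
  B vs C: C wins 17–0.
  B vs D: D wins 14–3.
  C vs D: D wins 14–3.
Copeland scores (wins − losses):
  A: 3 − 0 = 3
  B: 0 − 3 = -3
  C: 1 − 2 = -1
  D: 2 − 1 = 1
A has the best Copeland score.

A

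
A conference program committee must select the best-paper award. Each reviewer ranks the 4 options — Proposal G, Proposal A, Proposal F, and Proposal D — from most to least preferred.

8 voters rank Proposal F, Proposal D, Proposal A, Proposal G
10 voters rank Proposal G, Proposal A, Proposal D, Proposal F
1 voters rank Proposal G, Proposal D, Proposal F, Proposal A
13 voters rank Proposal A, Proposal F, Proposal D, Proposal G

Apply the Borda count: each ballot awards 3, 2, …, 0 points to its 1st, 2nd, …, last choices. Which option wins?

Proposal A

Borda scores:
  Proposal G: 8·0 + 10·3 + 3 + 13·0 = 33
  Proposal A: 8·1 + 10·2 + 0 + 13·3 = 67
  Proposal F: 8·3 + 10·0 + 1 + 13·2 = 51
  Proposal D: 8·2 + 10·1 + 2 + 13·1 = 41
Proposal A has the highest total.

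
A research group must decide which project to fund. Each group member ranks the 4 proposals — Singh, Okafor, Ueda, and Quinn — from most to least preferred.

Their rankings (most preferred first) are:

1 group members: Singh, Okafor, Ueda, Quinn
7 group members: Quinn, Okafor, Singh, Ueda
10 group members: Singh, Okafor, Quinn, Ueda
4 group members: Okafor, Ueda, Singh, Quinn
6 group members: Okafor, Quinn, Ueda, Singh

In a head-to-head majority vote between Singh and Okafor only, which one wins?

Okafor

Ballots ranking Singh above Okafor: 1+10 = 11.
Ballots ranking Okafor above Singh: 7+4+6 = 17.
Okafor wins the head-to-head, 17–11.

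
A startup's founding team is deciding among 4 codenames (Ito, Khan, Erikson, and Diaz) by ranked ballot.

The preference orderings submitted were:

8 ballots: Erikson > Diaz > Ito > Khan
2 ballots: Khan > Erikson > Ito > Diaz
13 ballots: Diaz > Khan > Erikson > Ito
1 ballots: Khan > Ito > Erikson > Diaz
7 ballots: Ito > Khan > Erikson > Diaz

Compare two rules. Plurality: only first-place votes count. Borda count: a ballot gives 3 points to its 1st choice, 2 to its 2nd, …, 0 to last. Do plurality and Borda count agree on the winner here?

Plurality first-place counts: Ito 7, Khan 3, Erikson 8, Diaz 13 → Diaz.
Borda totals: Ito 33, Khan 49, Erikson 49, Diaz 55 → Diaz.
The two rules agree on Diaz.

Yes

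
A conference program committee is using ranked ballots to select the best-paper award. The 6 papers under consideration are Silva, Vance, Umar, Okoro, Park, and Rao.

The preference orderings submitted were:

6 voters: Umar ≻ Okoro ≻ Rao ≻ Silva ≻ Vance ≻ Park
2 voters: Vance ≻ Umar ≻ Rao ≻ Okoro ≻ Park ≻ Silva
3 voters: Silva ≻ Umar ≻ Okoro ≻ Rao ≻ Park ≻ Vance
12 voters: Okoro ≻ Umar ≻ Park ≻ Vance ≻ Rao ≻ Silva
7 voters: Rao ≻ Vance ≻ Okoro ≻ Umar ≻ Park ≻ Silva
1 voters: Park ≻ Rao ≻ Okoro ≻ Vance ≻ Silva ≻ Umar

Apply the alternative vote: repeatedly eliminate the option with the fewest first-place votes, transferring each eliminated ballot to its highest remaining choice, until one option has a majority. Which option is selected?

Round 1: Okoro 12, Rao 7, Umar 6, Silva 3, Vance 2, Park 1. Park has the fewest and is eliminated.
Round 2: Okoro 12, Rao 8, Umar 6, Silva 3, Vance 2. Vance has the fewest and is eliminated.
Round 3: Okoro 12, Umar 8, Rao 8, Silva 3. Silva has the fewest and is eliminated.
Round 4: Okoro 12, Umar 11, Rao 8. Rao has the fewest and is eliminated.
Round 5: Okoro 20, Umar 11. Okoro has a majority.

Okoro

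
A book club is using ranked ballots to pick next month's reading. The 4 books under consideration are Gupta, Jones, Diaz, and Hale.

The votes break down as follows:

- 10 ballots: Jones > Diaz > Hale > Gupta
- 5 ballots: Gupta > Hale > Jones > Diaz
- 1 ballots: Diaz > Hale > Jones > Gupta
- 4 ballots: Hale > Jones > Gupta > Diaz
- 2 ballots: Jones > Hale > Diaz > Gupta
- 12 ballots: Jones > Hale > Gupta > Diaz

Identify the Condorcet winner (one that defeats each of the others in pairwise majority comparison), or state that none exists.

Jones

Head-to-head results (34 voters total):
Gupta vs Jones: Jones wins 29–5.
Gupta vs Diaz: Gupta wins 21–13.
Gupta vs Hale: Hale wins 29–5.
Jones vs Diaz: Jones wins 33–1.
Jones vs Hale: Jones wins 24–10.
Diaz vs Hale: Hale wins 23–11.
Jones beats each rival — Gupta (29–5), Diaz (33–1), Hale (24–10) — so Jones is the Condorcet winner.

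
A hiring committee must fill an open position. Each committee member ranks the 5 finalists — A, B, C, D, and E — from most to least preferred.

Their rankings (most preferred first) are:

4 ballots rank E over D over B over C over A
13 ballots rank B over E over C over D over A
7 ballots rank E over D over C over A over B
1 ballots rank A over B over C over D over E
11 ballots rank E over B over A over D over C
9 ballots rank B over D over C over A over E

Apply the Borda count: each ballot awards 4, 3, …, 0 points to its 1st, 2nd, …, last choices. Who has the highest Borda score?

B

Borda scores:
  A: 4·0 + 13·0 + 7·1 + 4 + 11·2 + 9·1 = 42
  B: 4·2 + 13·4 + 7·0 + 3 + 11·3 + 9·4 = 132
  C: 4·1 + 13·2 + 7·2 + 2 + 11·0 + 9·2 = 64
  D: 4·3 + 13·1 + 7·3 + 1 + 11·1 + 9·3 = 85
  E: 4·4 + 13·3 + 7·4 + 0 + 11·4 + 9·0 = 127
B has the highest total.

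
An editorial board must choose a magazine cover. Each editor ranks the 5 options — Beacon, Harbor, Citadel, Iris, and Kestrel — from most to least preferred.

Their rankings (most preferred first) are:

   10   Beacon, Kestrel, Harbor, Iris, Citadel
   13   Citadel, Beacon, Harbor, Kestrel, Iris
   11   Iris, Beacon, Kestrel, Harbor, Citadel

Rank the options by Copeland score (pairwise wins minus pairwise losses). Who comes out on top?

Pairwise results:
  Beacon vs Harbor: Beacon wins 34–0.
  Beacon vs Citadel: Beacon wins 21–13.
  Beacon vs Iris: Beacon wins 23–11.
  Beacon vs Kestrel: Beacon wins 34–0.
  Harbor vs Citadel: Harbor wins 21–13.
  Harbor vs Iris: Harbor wins 23–11.
  Harbor vs Kestrel: Kestrel wins 21–13.
  Citadel vs Iris: Iris wins 21–13.
  Citadel vs Kestrel: Kestrel wins 21–13.
  Iris vs Kestrel: Kestrel wins 23–11.
Copeland scores (wins − losses):
  Beacon: 4 − 0 = 4
  Harbor: 2 − 2 = 0
  Citadel: 0 − 4 = -4
  Iris: 1 − 3 = -2
  Kestrel: 3 − 1 = 2
Beacon has the best Copeland score.

Beacon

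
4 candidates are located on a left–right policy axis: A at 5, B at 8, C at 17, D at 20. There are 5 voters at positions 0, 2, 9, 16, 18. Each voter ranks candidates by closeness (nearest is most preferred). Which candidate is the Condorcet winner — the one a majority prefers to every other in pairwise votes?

B

With single-peaked preferences on a line, the Condorcet winner is the candidate closest to the median voter.
The median voter (position 9) is closest to B at 8.
Check: B vs C — voters closer to B: 3 of 5.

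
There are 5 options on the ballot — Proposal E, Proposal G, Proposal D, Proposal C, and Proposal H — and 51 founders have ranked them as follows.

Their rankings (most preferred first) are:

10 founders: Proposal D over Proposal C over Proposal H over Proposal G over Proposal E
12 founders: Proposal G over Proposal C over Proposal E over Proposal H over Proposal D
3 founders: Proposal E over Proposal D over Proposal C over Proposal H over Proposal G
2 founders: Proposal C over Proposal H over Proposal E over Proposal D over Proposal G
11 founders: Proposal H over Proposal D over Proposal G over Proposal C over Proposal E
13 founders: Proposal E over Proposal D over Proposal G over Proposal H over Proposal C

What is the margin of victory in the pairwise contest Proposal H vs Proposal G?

1

Ballots ranking Proposal H above Proposal G: 10+3+2+11 = 26.
Ballots ranking Proposal G above Proposal H: 12+13 = 25.
Proposal H wins 26–25, a margin of 1.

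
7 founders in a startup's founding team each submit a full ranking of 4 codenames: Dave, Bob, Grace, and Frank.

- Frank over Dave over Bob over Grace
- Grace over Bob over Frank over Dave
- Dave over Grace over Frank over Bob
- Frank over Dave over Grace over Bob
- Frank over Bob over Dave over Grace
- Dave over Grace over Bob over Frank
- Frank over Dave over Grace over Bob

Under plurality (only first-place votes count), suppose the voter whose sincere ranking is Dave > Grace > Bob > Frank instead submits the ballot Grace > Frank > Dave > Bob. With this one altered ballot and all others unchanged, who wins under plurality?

Frank

First-place totals with the altered ballot: Dave 1, Bob 0, Grace 2, Frank 4.
The winner is unchanged: still Frank.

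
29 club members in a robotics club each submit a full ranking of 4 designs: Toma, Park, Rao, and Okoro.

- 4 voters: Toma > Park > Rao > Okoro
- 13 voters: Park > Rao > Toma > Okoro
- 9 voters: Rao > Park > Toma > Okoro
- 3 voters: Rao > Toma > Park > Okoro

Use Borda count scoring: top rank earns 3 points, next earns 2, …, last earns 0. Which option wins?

Borda scores:
  Toma: 4·3 + 13·1 + 9·1 + 3·2 = 40
  Park: 4·2 + 13·3 + 9·2 + 3·1 = 68
  Rao: 4·1 + 13·2 + 9·3 + 3·3 = 66
  Okoro: 4·0 + 13·0 + 9·0 + 3·0 = 0
Park has the highest total.

Park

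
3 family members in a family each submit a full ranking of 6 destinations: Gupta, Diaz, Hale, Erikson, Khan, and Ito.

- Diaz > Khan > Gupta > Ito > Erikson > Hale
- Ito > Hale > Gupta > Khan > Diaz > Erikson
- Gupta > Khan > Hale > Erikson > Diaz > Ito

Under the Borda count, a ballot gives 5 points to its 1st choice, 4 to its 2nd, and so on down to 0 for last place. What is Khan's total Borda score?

Borda scores:
  Gupta: 3 + 3 + 5 = 11
  Diaz: 5 + 1 + 1 = 7
  Hale: 0 + 4 + 3 = 7
  Erikson: 1 + 0 + 2 = 3
  Khan: 4 + 2 + 4 = 10
  Ito: 2 + 5 + 0 = 7

10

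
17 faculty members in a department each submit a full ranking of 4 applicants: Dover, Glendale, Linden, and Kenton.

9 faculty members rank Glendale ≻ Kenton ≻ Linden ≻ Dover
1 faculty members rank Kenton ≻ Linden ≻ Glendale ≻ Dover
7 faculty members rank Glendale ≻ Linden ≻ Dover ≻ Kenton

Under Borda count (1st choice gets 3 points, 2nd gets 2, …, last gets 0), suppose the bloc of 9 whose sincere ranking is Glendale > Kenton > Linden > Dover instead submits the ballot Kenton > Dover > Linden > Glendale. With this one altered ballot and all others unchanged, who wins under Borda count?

Borda totals with the altered ballot: Dover 25, Glendale 22, Linden 25, Kenton 30.
The switch changes the winner from Glendale to Kenton.

Kenton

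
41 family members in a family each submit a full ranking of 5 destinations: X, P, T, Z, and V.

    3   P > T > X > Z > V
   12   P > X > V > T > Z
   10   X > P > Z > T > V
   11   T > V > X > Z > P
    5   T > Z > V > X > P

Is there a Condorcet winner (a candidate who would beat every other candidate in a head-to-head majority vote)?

Head-to-head results (41 voters total):
X vs P: X wins 26–15.
X vs T: X wins 22–19.
X vs Z: X wins 36–5.
X vs V: X wins 25–16.
P vs T: P wins 25–16.
P vs Z: P wins 25–16.
P vs V: P wins 25–16.
T vs Z: T wins 31–10.
T vs V: T wins 29–12.
Z vs V: V wins 23–18.
X beats each rival — P (26–15), T (22–19), Z (36–5), V (25–16) — so X is the Condorcet winner.

Yes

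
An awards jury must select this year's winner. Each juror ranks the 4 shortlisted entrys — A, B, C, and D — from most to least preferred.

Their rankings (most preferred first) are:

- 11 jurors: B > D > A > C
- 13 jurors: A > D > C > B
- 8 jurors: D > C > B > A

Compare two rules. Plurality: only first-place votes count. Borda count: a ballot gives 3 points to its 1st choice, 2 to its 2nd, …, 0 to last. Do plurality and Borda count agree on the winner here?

Plurality first-place counts: A 13, B 11, C 0, D 8 → A.
Borda totals: A 50, B 41, C 29, D 72 → D.
The two rules disagree: plurality picks A, Borda picks D.

No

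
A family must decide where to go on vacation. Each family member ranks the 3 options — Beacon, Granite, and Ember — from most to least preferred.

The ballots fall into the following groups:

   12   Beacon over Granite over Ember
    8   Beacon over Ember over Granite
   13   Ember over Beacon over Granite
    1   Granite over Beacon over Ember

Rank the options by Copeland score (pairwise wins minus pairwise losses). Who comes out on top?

Pairwise results:
  Beacon vs Granite: Beacon wins 33–1.
  Beacon vs Ember: Beacon wins 21–13.
  Granite vs Ember: Ember wins 21–13.
Copeland scores (wins − losses):
  Beacon: 2 − 0 = 2
  Granite: 0 − 2 = -2
  Ember: 1 − 1 = 0
Beacon has the best Copeland score.

Beacon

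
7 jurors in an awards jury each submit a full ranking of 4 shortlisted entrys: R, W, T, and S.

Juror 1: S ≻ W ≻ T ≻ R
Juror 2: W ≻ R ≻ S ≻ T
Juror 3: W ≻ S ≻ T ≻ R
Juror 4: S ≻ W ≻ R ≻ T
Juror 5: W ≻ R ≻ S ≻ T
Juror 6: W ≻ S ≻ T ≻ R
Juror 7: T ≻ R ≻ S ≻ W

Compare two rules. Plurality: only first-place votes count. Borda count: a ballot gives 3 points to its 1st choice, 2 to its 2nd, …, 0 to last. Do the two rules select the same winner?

Plurality first-place counts: R 0, W 4, T 1, S 2 → W.
Borda totals: R 7, W 16, T 6, S 13 → W.
The two rules agree on W.

Yes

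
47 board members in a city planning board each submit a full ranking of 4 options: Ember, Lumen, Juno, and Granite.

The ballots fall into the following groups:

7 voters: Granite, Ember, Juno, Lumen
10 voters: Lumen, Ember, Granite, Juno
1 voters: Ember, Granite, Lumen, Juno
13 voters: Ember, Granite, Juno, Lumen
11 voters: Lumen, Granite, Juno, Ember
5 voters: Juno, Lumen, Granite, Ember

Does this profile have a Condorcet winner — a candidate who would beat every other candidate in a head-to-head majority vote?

No

Head-to-head results (47 voters total):
Ember vs Lumen: Lumen wins 26–21.
Ember vs Juno: Ember wins 31–16.
Ember vs Granite: Ember wins 24–23.
Lumen vs Juno: Juno wins 25–22.
Lumen vs Granite: Lumen wins 26–21.
Juno vs Granite: Granite wins 42–5.
No candidate beats all others: Ember beats Juno beats Lumen beats Ember, a majority cycle.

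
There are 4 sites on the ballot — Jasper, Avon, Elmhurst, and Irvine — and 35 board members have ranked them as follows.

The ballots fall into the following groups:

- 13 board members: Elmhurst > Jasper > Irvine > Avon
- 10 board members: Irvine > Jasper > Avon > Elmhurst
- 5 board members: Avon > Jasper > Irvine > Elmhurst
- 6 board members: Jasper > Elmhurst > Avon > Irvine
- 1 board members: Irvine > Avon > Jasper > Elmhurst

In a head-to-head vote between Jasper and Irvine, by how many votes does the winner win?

13

Ballots ranking Jasper above Irvine: 13+5+6 = 24.
Ballots ranking Irvine above Jasper: 10+1 = 11.
Jasper wins 24–11, a margin of 13.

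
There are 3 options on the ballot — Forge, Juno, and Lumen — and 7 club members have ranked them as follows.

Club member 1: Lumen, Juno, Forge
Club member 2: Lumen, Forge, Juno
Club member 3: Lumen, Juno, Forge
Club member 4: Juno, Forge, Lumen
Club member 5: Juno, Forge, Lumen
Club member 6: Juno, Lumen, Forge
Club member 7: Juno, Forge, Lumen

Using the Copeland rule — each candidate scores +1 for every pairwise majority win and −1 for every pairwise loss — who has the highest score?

Pairwise results:
  Forge vs Juno: Juno wins 6–1.
  Forge vs Lumen: Lumen wins 4–3.
  Juno vs Lumen: Juno wins 4–3.
Copeland scores (wins − losses):
  Forge: 0 − 2 = -2
  Juno: 2 − 0 = 2
  Lumen: 1 − 1 = 0
Juno has the best Copeland score.

Juno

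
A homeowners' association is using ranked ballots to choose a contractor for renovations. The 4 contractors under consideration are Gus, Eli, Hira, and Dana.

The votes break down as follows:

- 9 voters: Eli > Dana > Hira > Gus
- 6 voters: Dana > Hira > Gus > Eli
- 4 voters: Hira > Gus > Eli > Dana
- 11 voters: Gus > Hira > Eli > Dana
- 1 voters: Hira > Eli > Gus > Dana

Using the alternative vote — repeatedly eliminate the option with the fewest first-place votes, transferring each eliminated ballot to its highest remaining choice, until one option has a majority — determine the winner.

Gus

Round 1: Gus 11, Eli 9, Dana 6, Hira 5. Hira has the fewest and is eliminated.
Round 2: Gus 15, Eli 10, Dana 6. Dana has the fewest and is eliminated.
Round 3: Gus 21, Eli 10. Gus has a majority.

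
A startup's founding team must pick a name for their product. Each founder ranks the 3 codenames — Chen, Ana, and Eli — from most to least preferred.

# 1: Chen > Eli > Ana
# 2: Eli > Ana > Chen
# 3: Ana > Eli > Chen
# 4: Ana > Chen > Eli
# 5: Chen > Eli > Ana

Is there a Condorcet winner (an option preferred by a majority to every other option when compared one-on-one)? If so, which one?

Head-to-head results (5 voters total):
Chen vs Ana: Ana wins 3–2.
Chen vs Eli: Chen wins 3–2.
Ana vs Eli: Eli wins 3–2.
No candidate beats all others: Chen beats Eli beats Ana beats Chen, a majority cycle.

None — there is no Condorcet winner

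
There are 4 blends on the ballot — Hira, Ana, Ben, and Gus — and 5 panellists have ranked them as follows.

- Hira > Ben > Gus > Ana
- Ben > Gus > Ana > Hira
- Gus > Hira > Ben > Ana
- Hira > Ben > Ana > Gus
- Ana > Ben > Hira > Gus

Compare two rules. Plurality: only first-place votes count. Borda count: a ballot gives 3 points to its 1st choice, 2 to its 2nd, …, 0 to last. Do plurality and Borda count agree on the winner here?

Plurality first-place counts: Hira 2, Ana 1, Ben 1, Gus 1 → Hira.
Borda totals: Hira 9, Ana 5, Ben 10, Gus 6 → Ben.
The two rules disagree: plurality picks Hira, Borda picks Ben.

No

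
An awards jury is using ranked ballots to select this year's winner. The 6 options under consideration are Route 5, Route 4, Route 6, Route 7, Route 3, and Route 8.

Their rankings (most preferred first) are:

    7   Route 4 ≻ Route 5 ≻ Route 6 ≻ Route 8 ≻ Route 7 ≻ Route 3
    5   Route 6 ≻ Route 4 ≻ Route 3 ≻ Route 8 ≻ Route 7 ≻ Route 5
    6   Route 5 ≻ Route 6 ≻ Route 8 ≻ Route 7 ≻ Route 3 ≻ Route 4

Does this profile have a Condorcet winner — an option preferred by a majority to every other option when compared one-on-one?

No

Head-to-head results (18 voters total):
Route 5 vs Route 4: Route 4 wins 12–6.
Route 5 vs Route 6: Route 5 wins 13–5.
Route 5 vs Route 7: Route 5 wins 13–5.
Route 5 vs Route 3: Route 5 wins 13–5.
Route 5 vs Route 8: Route 5 wins 13–5.
Route 4 vs Route 6: Route 6 wins 11–7.
Route 4 vs Route 7: Route 4 wins 12–6.
Route 4 vs Route 3: Route 4 wins 12–6.
Route 4 vs Route 8: Route 4 wins 12–6.
Route 6 vs Route 7: Route 6 wins 18–0.
Route 6 vs Route 3: Route 6 wins 18–0.
Route 6 vs Route 8: Route 6 wins 18–0.
Route 7 vs Route 3: Route 7 wins 13–5.
Route 7 vs Route 8: Route 8 wins 18–0.
Route 3 vs Route 8: Route 8 wins 13–5.
No candidate beats all others: Route 5 beats Route 6 beats Route 4 beats Route 5, a majority cycle.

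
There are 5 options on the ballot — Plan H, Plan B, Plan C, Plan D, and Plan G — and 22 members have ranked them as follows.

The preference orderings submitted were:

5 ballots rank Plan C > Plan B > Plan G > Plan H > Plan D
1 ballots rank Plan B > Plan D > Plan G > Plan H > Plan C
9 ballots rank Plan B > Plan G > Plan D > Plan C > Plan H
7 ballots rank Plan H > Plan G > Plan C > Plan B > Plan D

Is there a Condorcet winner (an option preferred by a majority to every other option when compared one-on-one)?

No

Head-to-head results (22 voters total):
Plan H vs Plan B: Plan B wins 15–7.
Plan H vs Plan C: Plan C wins 14–8.
Plan H vs Plan D: Plan H wins 12–10.
Plan H vs Plan G: Plan G wins 15–7.
Plan B vs Plan C: Plan C wins 12–10.
Plan B vs Plan D: Plan B wins 22–0.
Plan B vs Plan G: Plan B wins 15–7.
Plan C vs Plan D: Plan C wins 12–10.
Plan C vs Plan G: Plan G wins 17–5.
Plan D vs Plan G: Plan G wins 21–1.
No candidate beats all others: Plan B beats Plan G beats Plan C beats Plan B, a majority cycle.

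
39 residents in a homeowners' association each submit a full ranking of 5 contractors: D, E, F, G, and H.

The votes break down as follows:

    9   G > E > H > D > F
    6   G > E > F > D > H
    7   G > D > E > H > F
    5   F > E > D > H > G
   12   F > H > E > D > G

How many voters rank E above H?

27

Ballots ranking E above H: 9+6+7+5 = 27.
Ballots ranking H above E: 12.
So 27 of 39 voters prefer E to H.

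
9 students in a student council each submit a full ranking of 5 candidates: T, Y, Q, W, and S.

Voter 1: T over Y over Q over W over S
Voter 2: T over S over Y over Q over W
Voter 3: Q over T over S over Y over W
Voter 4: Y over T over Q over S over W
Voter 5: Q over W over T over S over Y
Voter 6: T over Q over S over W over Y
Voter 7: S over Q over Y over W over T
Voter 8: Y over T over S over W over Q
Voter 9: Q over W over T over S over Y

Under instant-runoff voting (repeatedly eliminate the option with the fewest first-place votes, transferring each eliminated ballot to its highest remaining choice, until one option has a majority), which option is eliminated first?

Round 1: T 3, Q 3, Y 2, S 1, W 0. W has the fewest and is eliminated.
Round 2: T 3, Q 3, Y 2, S 1. S has the fewest and is eliminated.
Round 3: Q 4, T 3, Y 2. Y has the fewest and is eliminated.
Round 4: T 5, Q 4. T has a majority.

W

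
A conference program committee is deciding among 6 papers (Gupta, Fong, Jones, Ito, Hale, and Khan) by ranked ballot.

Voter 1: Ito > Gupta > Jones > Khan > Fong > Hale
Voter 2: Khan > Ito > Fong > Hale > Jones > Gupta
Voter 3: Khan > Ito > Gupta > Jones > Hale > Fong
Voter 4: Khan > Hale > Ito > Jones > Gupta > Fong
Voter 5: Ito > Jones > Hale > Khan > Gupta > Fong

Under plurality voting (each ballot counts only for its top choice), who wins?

First-place vote totals:
  Gupta: 0
  Fong: 0
  Jones: 0
  Ito: 2
  Hale: 0
  Khan: 3
Khan has the most first-place votes.

Khan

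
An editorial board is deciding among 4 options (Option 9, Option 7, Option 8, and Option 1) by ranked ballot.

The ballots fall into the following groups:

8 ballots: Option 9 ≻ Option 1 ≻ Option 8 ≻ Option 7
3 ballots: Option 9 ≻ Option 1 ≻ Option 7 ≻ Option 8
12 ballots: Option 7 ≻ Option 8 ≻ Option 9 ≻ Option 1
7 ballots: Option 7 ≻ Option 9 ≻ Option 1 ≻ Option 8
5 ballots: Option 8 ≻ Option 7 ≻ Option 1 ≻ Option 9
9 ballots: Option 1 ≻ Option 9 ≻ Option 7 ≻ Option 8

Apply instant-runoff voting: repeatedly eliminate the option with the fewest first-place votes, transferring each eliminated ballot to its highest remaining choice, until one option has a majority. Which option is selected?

Round 1: Option 7 19, Option 9 11, Option 1 9, Option 8 5. Option 8 has the fewest and is eliminated.
Round 2: Option 7 24, Option 9 11, Option 1 9. Option 7 has a majority.

Option 7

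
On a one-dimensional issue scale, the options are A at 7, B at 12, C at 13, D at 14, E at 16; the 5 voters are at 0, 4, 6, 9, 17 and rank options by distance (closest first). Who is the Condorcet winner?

A

With single-peaked preferences on a line, the Condorcet winner is the candidate closest to the median voter.
The median voter (position 6) is closest to A at 7.
Check: A vs E — voters closer to A: 4 of 5.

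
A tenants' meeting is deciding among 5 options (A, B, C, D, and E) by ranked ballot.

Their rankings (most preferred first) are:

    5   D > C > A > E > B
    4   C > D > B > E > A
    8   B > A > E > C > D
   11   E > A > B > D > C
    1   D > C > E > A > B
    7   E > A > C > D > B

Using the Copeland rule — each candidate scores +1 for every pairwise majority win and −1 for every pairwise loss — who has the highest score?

E

Pairwise results:
  A vs B: A wins 24–12.
  A vs C: A wins 26–10.
  A vs D: A wins 26–10.
  A vs E: E wins 23–13.
  B vs C: B wins 19–17.
  B vs D: B wins 19–17.
  B vs E: E wins 24–12.
  C vs D: C wins 19–17.
  C vs E: E wins 26–10.
  D vs E: E wins 26–10.
Copeland scores (wins − losses):
  A: 3 − 1 = 2
  B: 2 − 2 = 0
  C: 1 − 3 = -2
  D: 0 − 4 = -4
  E: 4 − 0 = 4
E has the best Copeland score.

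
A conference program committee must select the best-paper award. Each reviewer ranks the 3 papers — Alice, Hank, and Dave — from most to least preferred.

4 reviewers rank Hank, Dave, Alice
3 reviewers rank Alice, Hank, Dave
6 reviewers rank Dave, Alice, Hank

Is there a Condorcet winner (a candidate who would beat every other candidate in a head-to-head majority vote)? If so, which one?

There is no Condorcet winner

Head-to-head results (13 voters total):
Alice vs Hank: Alice wins 9–4.
Alice vs Dave: Dave wins 10–3.
Hank vs Dave: Hank wins 7–6.
No candidate beats all others: Alice beats Hank beats Dave beats Alice, a majority cycle.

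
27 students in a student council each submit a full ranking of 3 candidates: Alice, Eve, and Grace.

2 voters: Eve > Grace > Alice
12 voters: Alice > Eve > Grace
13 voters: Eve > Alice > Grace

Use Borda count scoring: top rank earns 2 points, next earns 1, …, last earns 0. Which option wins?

Eve

Borda scores:
  Alice: 2·0 + 12·2 + 13·1 = 37
  Eve: 2·2 + 12·1 + 13·2 = 42
  Grace: 2·1 + 12·0 + 13·0 = 2
Eve has the highest total.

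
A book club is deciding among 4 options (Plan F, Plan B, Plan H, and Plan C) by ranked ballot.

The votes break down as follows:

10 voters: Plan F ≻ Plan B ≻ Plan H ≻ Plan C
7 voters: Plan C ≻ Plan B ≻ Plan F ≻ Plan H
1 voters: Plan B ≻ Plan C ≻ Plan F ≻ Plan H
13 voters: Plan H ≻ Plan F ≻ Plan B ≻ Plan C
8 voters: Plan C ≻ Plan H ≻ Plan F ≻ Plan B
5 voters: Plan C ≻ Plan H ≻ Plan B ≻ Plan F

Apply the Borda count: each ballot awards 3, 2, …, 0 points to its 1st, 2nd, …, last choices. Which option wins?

Borda scores:
  Plan F: 10·3 + 7·1 + 1 + 13·2 + 8·1 + 5·0 = 72
  Plan B: 10·2 + 7·2 + 3 + 13·1 + 8·0 + 5·1 = 55
  Plan H: 10·1 + 7·0 + 0 + 13·3 + 8·2 + 5·2 = 75
  Plan C: 10·0 + 7·3 + 2 + 13·0 + 8·3 + 5·3 = 62
Plan H has the highest total.

Plan H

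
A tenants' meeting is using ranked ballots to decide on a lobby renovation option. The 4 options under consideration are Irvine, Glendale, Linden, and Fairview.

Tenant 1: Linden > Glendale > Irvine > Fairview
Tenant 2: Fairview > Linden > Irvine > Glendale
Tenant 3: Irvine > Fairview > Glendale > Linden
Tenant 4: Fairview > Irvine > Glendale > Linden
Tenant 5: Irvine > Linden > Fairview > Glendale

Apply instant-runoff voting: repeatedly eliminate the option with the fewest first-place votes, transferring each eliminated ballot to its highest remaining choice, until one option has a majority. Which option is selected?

Round 1: Irvine 2, Fairview 2, Linden 1, Glendale 0. Glendale has the fewest and is eliminated.
Round 2: Irvine 2, Fairview 2, Linden 1. Linden has the fewest and is eliminated.
Round 3: Irvine 3, Fairview 2. Irvine has a majority.

Irvine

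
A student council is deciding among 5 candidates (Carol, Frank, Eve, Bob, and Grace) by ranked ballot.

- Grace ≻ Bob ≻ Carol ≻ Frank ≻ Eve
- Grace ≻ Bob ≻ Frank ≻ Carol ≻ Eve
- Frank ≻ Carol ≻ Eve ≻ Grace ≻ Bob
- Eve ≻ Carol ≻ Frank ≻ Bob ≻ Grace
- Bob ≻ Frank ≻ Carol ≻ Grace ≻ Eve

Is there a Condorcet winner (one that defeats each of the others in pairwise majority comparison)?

No

Head-to-head results (5 voters total):
Carol vs Frank: Frank wins 3–2.
Carol vs Eve: Carol wins 4–1.
Carol vs Bob: Bob wins 3–2.
Carol vs Grace: Carol wins 3–2.
Frank vs Eve: Frank wins 4–1.
Frank vs Bob: Bob wins 3–2.
Frank vs Grace: Frank wins 3–2.
Eve vs Bob: Bob wins 3–2.
Eve vs Grace: Grace wins 3–2.
Bob vs Grace: Grace wins 3–2.
No candidate beats all others: Carol beats Grace beats Bob beats Carol, a majority cycle.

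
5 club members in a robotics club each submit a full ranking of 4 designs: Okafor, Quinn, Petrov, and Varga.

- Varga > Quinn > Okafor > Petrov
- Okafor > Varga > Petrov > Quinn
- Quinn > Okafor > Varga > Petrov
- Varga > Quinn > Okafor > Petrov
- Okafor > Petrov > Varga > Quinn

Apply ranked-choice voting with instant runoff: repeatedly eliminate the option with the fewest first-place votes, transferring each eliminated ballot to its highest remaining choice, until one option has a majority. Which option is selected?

Round 1: Okafor 2, Varga 2, Quinn 1, Petrov 0. Petrov has the fewest and is eliminated.
Round 2: Okafor 2, Varga 2, Quinn 1. Quinn has the fewest and is eliminated.
Round 3: Okafor 3, Varga 2. Okafor has a majority.

Okafor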